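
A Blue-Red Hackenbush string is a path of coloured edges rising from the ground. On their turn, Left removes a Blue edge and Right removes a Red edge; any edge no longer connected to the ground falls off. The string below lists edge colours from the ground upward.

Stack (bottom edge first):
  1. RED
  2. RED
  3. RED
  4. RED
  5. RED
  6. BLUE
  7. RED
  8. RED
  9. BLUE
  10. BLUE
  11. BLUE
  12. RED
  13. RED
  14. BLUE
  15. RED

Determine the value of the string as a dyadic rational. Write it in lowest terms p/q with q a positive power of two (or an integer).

edge 1 of 15 (RED): { none | 0 } => -1
edge 2 of 15 (RED): { none | -1; 0 } => -2
edge 3 of 15 (RED): { none | -2; -1; 0 } => -3
edge 4 of 15 (RED): { none | -3; -2; -1; 0 } => -4
edge 5 of 15 (RED): { none | -4; -3; -2; -1; 0 } => -5
edge 6 of 15 (BLUE): { -5 | -4; -3; -2; -1; 0 } => -9/2
edge 7 of 15 (RED): { -5 | -9/2; -4; -3; -2; -1; 0 } => -19/4
edge 8 of 15 (RED): { -5 | -19/4; -9/2; -4; -3; -2; -1; 0 } => -39/8
edge 9 of 15 (BLUE): { -5; -39/8 | -19/4; -9/2; -4; -3; -2; -1; 0 } => -77/16
edge 10 of 15 (BLUE): { -5; -39/8; -77/16 | -19/4; -9/2; -4; -3; -2; -1; 0 } => -153/32
edge 11 of 15 (BLUE): { -5; -39/8; -77/16; -153/32 | -19/4; -9/2; -4; -3; -2; -1; 0 } => -305/64
edge 12 of 15 (RED): { -5; -39/8; -77/16; -153/32 | -305/64; -19/4; -9/2; -4; -3; -2; -1; 0 } => -611/128
edge 13 of 15 (RED): { -5; -39/8; -77/16; -153/32 | -611/128; -305/64; -19/4; -9/2; -4; -3; -2; -1; 0 } => -1223/256
edge 14 of 15 (BLUE): { -5; -39/8; -77/16; -153/32; -1223/256 | -611/128; -305/64; -19/4; -9/2; -4; -3; -2; -1; 0 } => -2445/512
edge 15 of 15 (RED): { -5; -39/8; -77/16; -153/32; -1223/256 | -2445/512; -611/128; -305/64; -19/4; -9/2; -4; -3; -2; -1; 0 } => -4891/1024

-4891/1024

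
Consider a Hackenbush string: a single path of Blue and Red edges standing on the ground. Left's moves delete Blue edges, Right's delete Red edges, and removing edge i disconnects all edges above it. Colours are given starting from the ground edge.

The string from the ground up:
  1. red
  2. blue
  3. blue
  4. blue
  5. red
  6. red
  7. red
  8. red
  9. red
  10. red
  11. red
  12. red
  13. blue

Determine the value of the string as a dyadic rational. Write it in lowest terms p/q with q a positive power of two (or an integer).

Build g(s[:k]) for k = 1..13, string s = red blue blue blue red red red red red red red red blue.
g(r) = { (no moves) | 0 } -> -1
g(rb) = { -1 | 0 } -> -1/2
g(rbb) = { -1; -1/2 | 0 } -> -1/4
g(rbbb) = { -1; -1/2; -1/4 | 0 } -> -1/8
g(rbbbr) = { -1; -1/2; -1/4 | -1/8; 0 } -> -3/16
g(rbbbrr) = { -1; -1/2; -1/4 | -3/16; -1/8; 0 } -> -7/32
g(rbbbrrr) = { -1; -1/2; -1/4 | -7/32; -3/16; -1/8; 0 } -> -15/64
g(rbbbrrrr) = { -1; -1/2; -1/4 | -15/64; -7/32; -3/16; -1/8; 0 } -> -31/128
g(rbbbrrrrr) = { -1; -1/2; -1/4 | -31/128; -15/64; -7/32; -3/16; -1/8; 0 } -> -63/256
g(rbbbrrrrrr) = { -1; -1/2; -1/4 | -63/256; -31/128; -15/64; -7/32; -3/16; -1/8; 0 } -> -127/512
g(rbbbrrrrrrr) = { -1; -1/2; -1/4 | -127/512; -63/256; -31/128; -15/64; -7/32; -3/16; -1/8; 0 } -> -255/1024
g(rbbbrrrrrrrr) = { -1; -1/2; -1/4 | -255/1024; -127/512; -63/256; -31/128; -15/64; -7/32; -3/16; -1/8; 0 } -> -511/2048
g(rbbbrrrrrrrrb) = { -1; -1/2; -1/4; -511/2048 | -255/1024; -127/512; -63/256; -31/128; -15/64; -7/32; -3/16; -1/8; 0 } -> -1021/4096

-1021/4096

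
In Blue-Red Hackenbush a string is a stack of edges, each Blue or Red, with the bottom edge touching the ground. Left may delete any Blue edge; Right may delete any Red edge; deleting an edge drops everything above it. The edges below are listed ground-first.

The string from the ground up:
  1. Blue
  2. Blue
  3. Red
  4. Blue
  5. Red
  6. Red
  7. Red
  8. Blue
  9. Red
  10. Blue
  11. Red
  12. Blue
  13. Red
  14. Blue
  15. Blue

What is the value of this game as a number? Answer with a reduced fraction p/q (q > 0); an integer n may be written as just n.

12631/8192

Build G(s[:k]) for k = 1..15, string s = Blue Blue Red Blue Red Red Red Blue Red Blue Red Blue Red Blue Blue.
1 of 15 · B · max L 0 · min R +∞ => 1
2 of 15 · BB · max L 1 · min R +∞ => 2
3 of 15 · BBR · max L 1 · min R 2 => 3/2
4 of 15 · BBRB · max L 3/2 · min R 2 => 7/4
5 of 15 · BBRBR · max L 3/2 · min R 7/4 => 13/8
6 of 15 · BBRBRR · max L 3/2 · min R 13/8 => 25/16
7 of 15 · BBRBRRR · max L 3/2 · min R 25/16 => 49/32
8 of 15 · BBRBRRRB · max L 49/32 · min R 25/16 => 99/64
9 of 15 · BBRBRRRBR · max L 49/32 · min R 99/64 => 197/128
10 of 15 · BBRBRRRBRB · max L 197/128 · min R 99/64 => 395/256
11 of 15 · BBRBRRRBRBR · max L 197/128 · min R 395/256 => 789/512
12 of 15 · BBRBRRRBRBRB · max L 789/512 · min R 395/256 => 1579/1024
13 of 15 · BBRBRRRBRBRBR · max L 789/512 · min R 1579/1024 => 3157/2048
14 of 15 · BBRBRRRBRBRBRB · max L 3157/2048 · min R 1579/1024 => 6315/4096
15 of 15 · BBRBRRRBRBRBRBB · max L 6315/4096 · min R 1579/1024 => 12631/8192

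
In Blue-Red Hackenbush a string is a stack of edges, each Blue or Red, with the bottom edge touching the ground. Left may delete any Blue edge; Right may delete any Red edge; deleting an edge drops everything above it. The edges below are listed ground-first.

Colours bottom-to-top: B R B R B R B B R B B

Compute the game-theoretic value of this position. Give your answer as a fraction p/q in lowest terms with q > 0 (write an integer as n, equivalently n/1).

B: Left { 0 }, Right { · } gives simplest 1
BR: Left { 0 }, Right { 1 } gives simplest 1/2
BRB: Left { 0; 1/2 }, Right { 1 } gives simplest 3/4
BRBR: Left { 0; 1/2 }, Right { 3/4; 1 } gives simplest 5/8
BRBRB: Left { 0; 1/2; 5/8 }, Right { 3/4; 1 } gives simplest 11/16
BRBRBR: Left { 0; 1/2; 5/8 }, Right { 11/16; 3/4; 1 } gives simplest 21/32
BRBRBRB: Left { 0; 1/2; 5/8; 21/32 }, Right { 11/16; 3/4; 1 } gives simplest 43/64
BRBRBRBB: Left { 0; 1/2; 5/8; 21/32; 43/64 }, Right { 11/16; 3/4; 1 } gives simplest 87/128
BRBRBRBBR: Left { 0; 1/2; 5/8; 21/32; 43/64 }, Right { 87/128; 11/16; 3/4; 1 } gives simplest 173/256
BRBRBRBBRB: Left { 0; 1/2; 5/8; 21/32; 43/64; 173/256 }, Right { 87/128; 11/16; 3/4; 1 } gives simplest 347/512
BRBRBRBBRBB: Left { 0; 1/2; 5/8; 21/32; 43/64; 173/256; 347/512 }, Right { 87/128; 11/16; 3/4; 1 } gives simplest 695/1024

695/1024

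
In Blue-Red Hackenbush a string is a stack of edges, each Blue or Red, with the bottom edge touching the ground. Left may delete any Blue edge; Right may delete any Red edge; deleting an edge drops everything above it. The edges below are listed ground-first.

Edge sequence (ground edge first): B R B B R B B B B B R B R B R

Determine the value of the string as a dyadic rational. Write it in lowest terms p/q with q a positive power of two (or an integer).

step 1: add B to get B; options L={ 0 } R={ none } => 1
step 2: add R to get BR; options L={ 0 } R={ 1 } => 1/2
step 3: add B to get BRB; options L={ 0,1/2 } R={ 1 } => 3/4
step 4: add B to get BRBB; options L={ 0,1/2,3/4 } R={ 1 } => 7/8
step 5: add R to get BRBBR; options L={ 0,1/2,3/4 } R={ 7/8,1 } => 13/16
step 6: add B to get BRBBRB; options L={ 0,1/2,3/4,13/16 } R={ 7/8,1 } => 27/32
step 7: add B to get BRBBRBB; options L={ 0,1/2,3/4,13/16,27/32 } R={ 7/8,1 } => 55/64
step 8: add B to get BRBBRBBB; options L={ 0,1/2,3/4,13/16,27/32,55/64 } R={ 7/8,1 } => 111/128
step 9: add B to get BRBBRBBBB; options L={ 0,1/2,3/4,13/16,27/32,55/64,111/128 } R={ 7/8,1 } => 223/256
step 10: add B to get BRBBRBBBBB; options L={ 0,1/2,3/4,13/16,27/32,55/64,111/128,223/256 } R={ 7/8,1 } => 447/512
step 11: add R to get BRBBRBBBBBR; options L={ 0,1/2,3/4,13/16,27/32,55/64,111/128,223/256 } R={ 447/512,7/8,1 } => 893/1024
step 12: add B to get BRBBRBBBBBRB; options L={ 0,1/2,3/4,13/16,27/32,55/64,111/128,223/256,893/1024 } R={ 447/512,7/8,1 } => 1787/2048
step 13: add R to get BRBBRBBBBBRBR; options L={ 0,1/2,3/4,13/16,27/32,55/64,111/128,223/256,893/1024 } R={ 1787/2048,447/512,7/8,1 } => 3573/4096
step 14: add B to get BRBBRBBBBBRBRB; options L={ 0,1/2,3/4,13/16,27/32,55/64,111/128,223/256,893/1024,3573/4096 } R={ 1787/2048,447/512,7/8,1 } => 7147/8192
step 15: add R to get BRBBRBBBBBRBRBR; options L={ 0,1/2,3/4,13/16,27/32,55/64,111/128,223/256,893/1024,3573/4096 } R={ 7147/8192,1787/2048,447/512,7/8,1 } => 14293/16384

14293/16384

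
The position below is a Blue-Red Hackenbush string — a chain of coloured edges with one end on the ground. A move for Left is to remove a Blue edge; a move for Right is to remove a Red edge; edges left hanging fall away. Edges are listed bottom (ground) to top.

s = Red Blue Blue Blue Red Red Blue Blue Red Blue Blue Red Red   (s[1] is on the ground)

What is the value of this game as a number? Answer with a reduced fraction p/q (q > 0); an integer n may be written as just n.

R: Left {  }, Right { 0 } → simplest -1
RB: Left { -1 }, Right { 0 } → simplest -1/2
RBB: Left { -1, -1/2 }, Right { 0 } → simplest -1/4
RBBB: Left { -1, -1/2, -1/4 }, Right { 0 } → simplest -1/8
RBBBR: Left { -1, -1/2, -1/4 }, Right { -1/8, 0 } → simplest -3/16
RBBBRR: Left { -1, -1/2, -1/4 }, Right { -3/16, -1/8, 0 } → simplest -7/32
RBBBRRB: Left { -1, -1/2, -1/4, -7/32 }, Right { -3/16, -1/8, 0 } → simplest -13/64
RBBBRRBB: Left { -1, -1/2, -1/4, -7/32, -13/64 }, Right { -3/16, -1/8, 0 } → simplest -25/128
RBBBRRBBR: Left { -1, -1/2, -1/4, -7/32, -13/64 }, Right { -25/128, -3/16, -1/8, 0 } → simplest -51/256
RBBBRRBBRB: Left { -1, -1/2, -1/4, -7/32, -13/64, -51/256 }, Right { -25/128, -3/16, -1/8, 0 } → simplest -101/512
RBBBRRBBRBB: Left { -1, -1/2, -1/4, -7/32, -13/64, -51/256, -101/512 }, Right { -25/128, -3/16, -1/8, 0 } → simplest -201/1024
RBBBRRBBRBBR: Left { -1, -1/2, -1/4, -7/32, -13/64, -51/256, -101/512 }, Right { -201/1024, -25/128, -3/16, -1/8, 0 } → simplest -403/2048
RBBBRRBBRBBRR: Left { -1, -1/2, -1/4, -7/32, -13/64, -51/256, -101/512 }, Right { -403/2048, -201/1024, -25/128, -3/16, -1/8, 0 } → simplest -807/4096

-807/4096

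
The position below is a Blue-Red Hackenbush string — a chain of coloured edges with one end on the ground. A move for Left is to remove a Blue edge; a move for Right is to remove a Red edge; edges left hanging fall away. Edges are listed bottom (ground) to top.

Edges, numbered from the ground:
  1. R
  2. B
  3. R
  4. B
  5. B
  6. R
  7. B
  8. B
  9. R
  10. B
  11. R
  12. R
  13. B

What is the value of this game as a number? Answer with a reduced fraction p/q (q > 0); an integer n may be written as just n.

-2349/4096

Recurse on prefixes of the 13-edge string R B R B B R B B R B R R B:
val_1 [R]  L=[·]  R=[0]  gives -1
val_2 [RB]  L=[-1]  R=[0]  gives -1/2
val_3 [RBR]  L=[-1]  R=[-1/2, 0]  gives -3/4
val_4 [RBRB]  L=[-1, -3/4]  R=[-1/2, 0]  gives -5/8
val_5 [RBRBB]  L=[-1, -3/4, -5/8]  R=[-1/2, 0]  gives -9/16
val_6 [RBRBBR]  L=[-1, -3/4, -5/8]  R=[-9/16, -1/2, 0]  gives -19/32
val_7 [RBRBBRB]  L=[-1, -3/4, -5/8, -19/32]  R=[-9/16, -1/2, 0]  gives -37/64
val_8 [RBRBBRBB]  L=[-1, -3/4, -5/8, -19/32, -37/64]  R=[-9/16, -1/2, 0]  gives -73/128
val_9 [RBRBBRBBR]  L=[-1, -3/4, -5/8, -19/32, -37/64]  R=[-73/128, -9/16, -1/2, 0]  gives -147/256
val_10 [RBRBBRBBRB]  L=[-1, -3/4, -5/8, -19/32, -37/64, -147/256]  R=[-73/128, -9/16, -1/2, 0]  gives -293/512
val_11 [RBRBBRBBRBR]  L=[-1, -3/4, -5/8, -19/32, -37/64, -147/256]  R=[-293/512, -73/128, -9/16, -1/2, 0]  gives -587/1024
val_12 [RBRBBRBBRBRR]  L=[-1, -3/4, -5/8, -19/32, -37/64, -147/256]  R=[-587/1024, -293/512, -73/128, -9/16, -1/2, 0]  gives -1175/2048
val_13 [RBRBBRBBRBRRB]  L=[-1, -3/4, -5/8, -19/32, -37/64, -147/256, -1175/2048]  R=[-587/1024, -293/512, -73/128, -9/16, -1/2, 0]  gives -2349/4096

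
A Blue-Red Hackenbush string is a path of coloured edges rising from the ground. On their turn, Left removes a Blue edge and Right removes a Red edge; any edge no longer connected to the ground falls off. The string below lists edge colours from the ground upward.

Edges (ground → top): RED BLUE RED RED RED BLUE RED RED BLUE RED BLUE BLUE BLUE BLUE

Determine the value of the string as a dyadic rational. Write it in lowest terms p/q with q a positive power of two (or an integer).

val_1 [R]  L=[·]  R=[0]  = -1
val_2 [RB]  L=[-1]  R=[0]  = -1/2
val_3 [RBR]  L=[-1]  R=[-1/2 0]  = -3/4
val_4 [RBRR]  L=[-1]  R=[-3/4 -1/2 0]  = -7/8
val_5 [RBRRR]  L=[-1]  R=[-7/8 -3/4 -1/2 0]  = -15/16
val_6 [RBRRRB]  L=[-1 -15/16]  R=[-7/8 -3/4 -1/2 0]  = -29/32
val_7 [RBRRRBR]  L=[-1 -15/16]  R=[-29/32 -7/8 -3/4 -1/2 0]  = -59/64
val_8 [RBRRRBRR]  L=[-1 -15/16]  R=[-59/64 -29/32 -7/8 -3/4 -1/2 0]  = -119/128
val_9 [RBRRRBRRB]  L=[-1 -15/16 -119/128]  R=[-59/64 -29/32 -7/8 -3/4 -1/2 0]  = -237/256
val_10 [RBRRRBRRBR]  L=[-1 -15/16 -119/128]  R=[-237/256 -59/64 -29/32 -7/8 -3/4 -1/2 0]  = -475/512
val_11 [RBRRRBRRBRB]  L=[-1 -15/16 -119/128 -475/512]  R=[-237/256 -59/64 -29/32 -7/8 -3/4 -1/2 0]  = -949/1024
val_12 [RBRRRBRRBRBB]  L=[-1 -15/16 -119/128 -475/512 -949/1024]  R=[-237/256 -59/64 -29/32 -7/8 -3/4 -1/2 0]  = -1897/2048
val_13 [RBRRRBRRBRBBB]  L=[-1 -15/16 -119/128 -475/512 -949/1024 -1897/2048]  R=[-237/256 -59/64 -29/32 -7/8 -3/4 -1/2 0]  = -3793/4096
val_14 [RBRRRBRRBRBBBB]  L=[-1 -15/16 -119/128 -475/512 -949/1024 -1897/2048 -3793/4096]  R=[-237/256 -59/64 -29/32 -7/8 -3/4 -1/2 0]  = -7585/8192

-7585/8192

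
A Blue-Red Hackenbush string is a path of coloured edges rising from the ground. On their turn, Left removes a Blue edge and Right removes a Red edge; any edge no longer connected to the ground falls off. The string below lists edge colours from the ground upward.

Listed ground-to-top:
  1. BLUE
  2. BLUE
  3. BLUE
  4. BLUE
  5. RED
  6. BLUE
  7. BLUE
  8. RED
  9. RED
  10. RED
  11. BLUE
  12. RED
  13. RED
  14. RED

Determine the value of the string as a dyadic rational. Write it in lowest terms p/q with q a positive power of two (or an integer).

3857/1024

Prefix values for BLUE BLUE BLUE BLUE RED BLUE BLUE RED RED RED BLUE RED RED RED via {L|R} + simplicity:
step 1: add BLUE to get B; options L={ 0 } R={ · } → 1
step 2: add BLUE to get BB; options L={ 0 1 } R={ · } → 2
step 3: add BLUE to get BBB; options L={ 0 1 2 } R={ · } → 3
step 4: add BLUE to get BBBB; options L={ 0 1 2 3 } R={ · } → 4
step 5: add RED to get BBBBR; options L={ 0 1 2 3 } R={ 4 } → 7/2
step 6: add BLUE to get BBBBRB; options L={ 0 1 2 3 7/2 } R={ 4 } → 15/4
step 7: add BLUE to get BBBBRBB; options L={ 0 1 2 3 7/2 15/4 } R={ 4 } → 31/8
step 8: add RED to get BBBBRBBR; options L={ 0 1 2 3 7/2 15/4 } R={ 31/8 4 } → 61/16
step 9: add RED to get BBBBRBBRR; options L={ 0 1 2 3 7/2 15/4 } R={ 61/16 31/8 4 } → 121/32
step 10: add RED to get BBBBRBBRRR; options L={ 0 1 2 3 7/2 15/4 } R={ 121/32 61/16 31/8 4 } → 241/64
step 11: add BLUE to get BBBBRBBRRRB; options L={ 0 1 2 3 7/2 15/4 241/64 } R={ 121/32 61/16 31/8 4 } → 483/128
step 12: add RED to get BBBBRBBRRRBR; options L={ 0 1 2 3 7/2 15/4 241/64 } R={ 483/128 121/32 61/16 31/8 4 } → 965/256
step 13: add RED to get BBBBRBBRRRBRR; options L={ 0 1 2 3 7/2 15/4 241/64 } R={ 965/256 483/128 121/32 61/16 31/8 4 } → 1929/512
step 14: add RED to get BBBBRBBRRRBRRR; options L={ 0 1 2 3 7/2 15/4 241/64 } R={ 1929/512 965/256 483/128 121/32 61/16 31/8 4 } → 3857/1024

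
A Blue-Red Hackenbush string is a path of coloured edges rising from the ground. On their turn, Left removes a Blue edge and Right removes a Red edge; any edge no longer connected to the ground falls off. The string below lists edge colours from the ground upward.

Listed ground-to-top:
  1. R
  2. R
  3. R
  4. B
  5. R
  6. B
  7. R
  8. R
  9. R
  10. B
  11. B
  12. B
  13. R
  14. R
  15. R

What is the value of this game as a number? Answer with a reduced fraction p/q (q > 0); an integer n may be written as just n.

step 1: add R to get R; options L={ — } R={ 0 } -> -1
step 2: add R to get RR; options L={ — } R={ -1,0 } -> -2
step 3: add R to get RRR; options L={ — } R={ -2,-1,0 } -> -3
step 4: add B to get RRRB; options L={ -3 } R={ -2,-1,0 } -> -5/2
step 5: add R to get RRRBR; options L={ -3 } R={ -5/2,-2,-1,0 } -> -11/4
step 6: add B to get RRRBRB; options L={ -3,-11/4 } R={ -5/2,-2,-1,0 } -> -21/8
step 7: add R to get RRRBRBR; options L={ -3,-11/4 } R={ -21/8,-5/2,-2,-1,0 } -> -43/16
step 8: add R to get RRRBRBRR; options L={ -3,-11/4 } R={ -43/16,-21/8,-5/2,-2,-1,0 } -> -87/32
step 9: add R to get RRRBRBRRR; options L={ -3,-11/4 } R={ -87/32,-43/16,-21/8,-5/2,-2,-1,0 } -> -175/64
step 10: add B to get RRRBRBRRRB; options L={ -3,-11/4,-175/64 } R={ -87/32,-43/16,-21/8,-5/2,-2,-1,0 } -> -349/128
step 11: add B to get RRRBRBRRRBB; options L={ -3,-11/4,-175/64,-349/128 } R={ -87/32,-43/16,-21/8,-5/2,-2,-1,0 } -> -697/256
step 12: add B to get RRRBRBRRRBBB; options L={ -3,-11/4,-175/64,-349/128,-697/256 } R={ -87/32,-43/16,-21/8,-5/2,-2,-1,0 } -> -1393/512
step 13: add R to get RRRBRBRRRBBBR; options L={ -3,-11/4,-175/64,-349/128,-697/256 } R={ -1393/512,-87/32,-43/16,-21/8,-5/2,-2,-1,0 } -> -2787/1024
step 14: add R to get RRRBRBRRRBBBRR; options L={ -3,-11/4,-175/64,-349/128,-697/256 } R={ -2787/1024,-1393/512,-87/32,-43/16,-21/8,-5/2,-2,-1,0 } -> -5575/2048
step 15: add R to get RRRBRBRRRBBBRRR; options L={ -3,-11/4,-175/64,-349/128,-697/256 } R={ -5575/2048,-2787/1024,-1393/512,-87/32,-43/16,-21/8,-5/2,-2,-1,0 } -> -11151/4096

-11151/4096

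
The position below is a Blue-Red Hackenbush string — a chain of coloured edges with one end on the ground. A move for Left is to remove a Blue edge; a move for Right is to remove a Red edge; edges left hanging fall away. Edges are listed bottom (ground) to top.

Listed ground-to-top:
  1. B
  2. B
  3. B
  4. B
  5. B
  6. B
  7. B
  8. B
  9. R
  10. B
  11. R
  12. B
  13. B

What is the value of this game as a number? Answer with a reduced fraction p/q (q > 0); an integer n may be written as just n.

247/32

step 1: add B to get B; options L={ 0 } R={ — } — 1
step 2: add B to get BB; options L={ 0; 1 } R={ — } — 2
step 3: add B to get BBB; options L={ 0; 1; 2 } R={ — } — 3
step 4: add B to get BBBB; options L={ 0; 1; 2; 3 } R={ — } — 4
step 5: add B to get BBBBB; options L={ 0; 1; 2; 3; 4 } R={ — } — 5
step 6: add B to get BBBBBB; options L={ 0; 1; 2; 3; 4; 5 } R={ — } — 6
step 7: add B to get BBBBBBB; options L={ 0; 1; 2; 3; 4; 5; 6 } R={ — } — 7
step 8: add B to get BBBBBBBB; options L={ 0; 1; 2; 3; 4; 5; 6; 7 } R={ — } — 8
step 9: add R to get BBBBBBBBR; options L={ 0; 1; 2; 3; 4; 5; 6; 7 } R={ 8 } — 15/2
step 10: add B to get BBBBBBBBRB; options L={ 0; 1; 2; 3; 4; 5; 6; 7; 15/2 } R={ 8 } — 31/4
step 11: add R to get BBBBBBBBRBR; options L={ 0; 1; 2; 3; 4; 5; 6; 7; 15/2 } R={ 31/4; 8 } — 61/8
step 12: add B to get BBBBBBBBRBRB; options L={ 0; 1; 2; 3; 4; 5; 6; 7; 15/2; 61/8 } R={ 31/4; 8 } — 123/16
step 13: add B to get BBBBBBBBRBRBB; options L={ 0; 1; 2; 3; 4; 5; 6; 7; 15/2; 61/8; 123/16 } R={ 31/4; 8 } — 247/32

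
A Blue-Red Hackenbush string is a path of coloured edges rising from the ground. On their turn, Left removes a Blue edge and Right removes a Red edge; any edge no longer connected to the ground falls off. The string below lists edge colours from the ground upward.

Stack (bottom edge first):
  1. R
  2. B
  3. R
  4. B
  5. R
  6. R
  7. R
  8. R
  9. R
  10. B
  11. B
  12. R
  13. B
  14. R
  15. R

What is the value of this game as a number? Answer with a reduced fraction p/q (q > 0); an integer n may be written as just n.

-12183/16384

G_1 [R]  L=[·]  R=[0]  => -1
G_2 [RB]  L=[-1]  R=[0]  => -1/2
G_3 [RBR]  L=[-1]  R=[-1/2 0]  => -3/4
G_4 [RBRB]  L=[-1 -3/4]  R=[-1/2 0]  => -5/8
G_5 [RBRBR]  L=[-1 -3/4]  R=[-5/8 -1/2 0]  => -11/16
G_6 [RBRBRR]  L=[-1 -3/4]  R=[-11/16 -5/8 -1/2 0]  => -23/32
G_7 [RBRBRRR]  L=[-1 -3/4]  R=[-23/32 -11/16 -5/8 -1/2 0]  => -47/64
G_8 [RBRBRRRR]  L=[-1 -3/4]  R=[-47/64 -23/32 -11/16 -5/8 -1/2 0]  => -95/128
G_9 [RBRBRRRRR]  L=[-1 -3/4]  R=[-95/128 -47/64 -23/32 -11/16 -5/8 -1/2 0]  => -191/256
G_10 [RBRBRRRRRB]  L=[-1 -3/4 -191/256]  R=[-95/128 -47/64 -23/32 -11/16 -5/8 -1/2 0]  => -381/512
G_11 [RBRBRRRRRBB]  L=[-1 -3/4 -191/256 -381/512]  R=[-95/128 -47/64 -23/32 -11/16 -5/8 -1/2 0]  => -761/1024
G_12 [RBRBRRRRRBBR]  L=[-1 -3/4 -191/256 -381/512]  R=[-761/1024 -95/128 -47/64 -23/32 -11/16 -5/8 -1/2 0]  => -1523/2048
G_13 [RBRBRRRRRBBRB]  L=[-1 -3/4 -191/256 -381/512 -1523/2048]  R=[-761/1024 -95/128 -47/64 -23/32 -11/16 -5/8 -1/2 0]  => -3045/4096
G_14 [RBRBRRRRRBBRBR]  L=[-1 -3/4 -191/256 -381/512 -1523/2048]  R=[-3045/4096 -761/1024 -95/128 -47/64 -23/32 -11/16 -5/8 -1/2 0]  => -6091/8192
G_15 [RBRBRRRRRBBRBRR]  L=[-1 -3/4 -191/256 -381/512 -1523/2048]  R=[-6091/8192 -3045/4096 -761/1024 -95/128 -47/64 -23/32 -11/16 -5/8 -1/2 0]  => -12183/16384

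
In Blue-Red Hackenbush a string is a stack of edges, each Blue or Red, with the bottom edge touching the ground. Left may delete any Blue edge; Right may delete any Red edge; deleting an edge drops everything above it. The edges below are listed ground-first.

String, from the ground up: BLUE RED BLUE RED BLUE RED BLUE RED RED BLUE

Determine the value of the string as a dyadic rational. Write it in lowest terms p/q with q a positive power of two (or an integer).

Build G(s[:k]) for k = 1..10, string s = BLUE RED BLUE RED BLUE RED BLUE RED RED BLUE.
G_1 [B]  L=[0]  R=[(no moves)]  so 1
G_2 [BR]  L=[0]  R=[1]  so 1/2
G_3 [BRB]  L=[0,1/2]  R=[1]  so 3/4
G_4 [BRBR]  L=[0,1/2]  R=[3/4,1]  so 5/8
G_5 [BRBRB]  L=[0,1/2,5/8]  R=[3/4,1]  so 11/16
G_6 [BRBRBR]  L=[0,1/2,5/8]  R=[11/16,3/4,1]  so 21/32
G_7 [BRBRBRB]  L=[0,1/2,5/8,21/32]  R=[11/16,3/4,1]  so 43/64
G_8 [BRBRBRBR]  L=[0,1/2,5/8,21/32]  R=[43/64,11/16,3/4,1]  so 85/128
G_9 [BRBRBRBRR]  L=[0,1/2,5/8,21/32]  R=[85/128,43/64,11/16,3/4,1]  so 169/256
G_10 [BRBRBRBRRB]  L=[0,1/2,5/8,21/32,169/256]  R=[85/128,43/64,11/16,3/4,1]  so 339/512

339/512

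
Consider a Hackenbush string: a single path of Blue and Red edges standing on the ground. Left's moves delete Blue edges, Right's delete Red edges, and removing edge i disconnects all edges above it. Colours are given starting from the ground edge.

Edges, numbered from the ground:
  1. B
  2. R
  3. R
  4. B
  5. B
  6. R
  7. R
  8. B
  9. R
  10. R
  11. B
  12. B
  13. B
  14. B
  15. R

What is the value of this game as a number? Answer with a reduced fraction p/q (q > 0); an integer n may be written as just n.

6461/16384

Build val(s[:k]) for k = 1..15, string s = B R R B B R R B R R B B B B R.
B: Left { 0 }, Right { none } = simplest 1
BR: Left { 0 }, Right { 1 } = simplest 1/2
BRR: Left { 0 }, Right { 1/2, 1 } = simplest 1/4
BRRB: Left { 0, 1/4 }, Right { 1/2, 1 } = simplest 3/8
BRRBB: Left { 0, 1/4, 3/8 }, Right { 1/2, 1 } = simplest 7/16
BRRBBR: Left { 0, 1/4, 3/8 }, Right { 7/16, 1/2, 1 } = simplest 13/32
BRRBBRR: Left { 0, 1/4, 3/8 }, Right { 13/32, 7/16, 1/2, 1 } = simplest 25/64
BRRBBRRB: Left { 0, 1/4, 3/8, 25/64 }, Right { 13/32, 7/16, 1/2, 1 } = simplest 51/128
BRRBBRRBR: Left { 0, 1/4, 3/8, 25/64 }, Right { 51/128, 13/32, 7/16, 1/2, 1 } = simplest 101/256
BRRBBRRBRR: Left { 0, 1/4, 3/8, 25/64 }, Right { 101/256, 51/128, 13/32, 7/16, 1/2, 1 } = simplest 201/512
BRRBBRRBRRB: Left { 0, 1/4, 3/8, 25/64, 201/512 }, Right { 101/256, 51/128, 13/32, 7/16, 1/2, 1 } = simplest 403/1024
BRRBBRRBRRBB: Left { 0, 1/4, 3/8, 25/64, 201/512, 403/1024 }, Right { 101/256, 51/128, 13/32, 7/16, 1/2, 1 } = simplest 807/2048
BRRBBRRBRRBBB: Left { 0, 1/4, 3/8, 25/64, 201/512, 403/1024, 807/2048 }, Right { 101/256, 51/128, 13/32, 7/16, 1/2, 1 } = simplest 1615/4096
BRRBBRRBRRBBBB: Left { 0, 1/4, 3/8, 25/64, 201/512, 403/1024, 807/2048, 1615/4096 }, Right { 101/256, 51/128, 13/32, 7/16, 1/2, 1 } = simplest 3231/8192
BRRBBRRBRRBBBBR: Left { 0, 1/4, 3/8, 25/64, 201/512, 403/1024, 807/2048, 1615/4096 }, Right { 3231/8192, 101/256, 51/128, 13/32, 7/16, 1/2, 1 } = simplest 6461/16384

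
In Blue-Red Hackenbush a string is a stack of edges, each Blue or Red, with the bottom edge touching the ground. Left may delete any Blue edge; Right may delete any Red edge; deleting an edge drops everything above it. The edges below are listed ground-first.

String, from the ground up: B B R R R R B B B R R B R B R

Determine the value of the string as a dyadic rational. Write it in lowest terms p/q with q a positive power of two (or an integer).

1 of 15 · B · max L 0 · min R +∞ ⇒ 1
2 of 15 · BB · max L 1 · min R +∞ ⇒ 2
3 of 15 · BBR · max L 1 · min R 2 ⇒ 3/2
4 of 15 · BBRR · max L 1 · min R 3/2 ⇒ 5/4
5 of 15 · BBRRR · max L 1 · min R 5/4 ⇒ 9/8
6 of 15 · BBRRRR · max L 1 · min R 9/8 ⇒ 17/16
7 of 15 · BBRRRRB · max L 17/16 · min R 9/8 ⇒ 35/32
8 of 15 · BBRRRRBB · max L 35/32 · min R 9/8 ⇒ 71/64
9 of 15 · BBRRRRBBB · max L 71/64 · min R 9/8 ⇒ 143/128
10 of 15 · BBRRRRBBBR · max L 71/64 · min R 143/128 ⇒ 285/256
11 of 15 · BBRRRRBBBRR · max L 71/64 · min R 285/256 ⇒ 569/512
12 of 15 · BBRRRRBBBRRB · max L 569/512 · min R 285/256 ⇒ 1139/1024
13 of 15 · BBRRRRBBBRRBR · max L 569/512 · min R 1139/1024 ⇒ 2277/2048
14 of 15 · BBRRRRBBBRRBRB · max L 2277/2048 · min R 1139/1024 ⇒ 4555/4096
15 of 15 · BBRRRRBBBRRBRBR · max L 2277/2048 · min R 4555/4096 ⇒ 9109/8192

9109/8192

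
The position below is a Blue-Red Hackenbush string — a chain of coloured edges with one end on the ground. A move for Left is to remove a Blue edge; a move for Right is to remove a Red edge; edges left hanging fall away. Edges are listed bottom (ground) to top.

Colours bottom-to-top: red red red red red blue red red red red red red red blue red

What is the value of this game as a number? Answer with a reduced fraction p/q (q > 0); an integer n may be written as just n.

r: Left { ∅ }, Right { 0 } -> simplest -1
rr: Left { ∅ }, Right { -1, 0 } -> simplest -2
rrr: Left { ∅ }, Right { -2, -1, 0 } -> simplest -3
rrrr: Left { ∅ }, Right { -3, -2, -1, 0 } -> simplest -4
rrrrr: Left { ∅ }, Right { -4, -3, -2, -1, 0 } -> simplest -5
rrrrrb: Left { -5 }, Right { -4, -3, -2, -1, 0 } -> simplest -9/2
rrrrrbr: Left { -5 }, Right { -9/2, -4, -3, -2, -1, 0 } -> simplest -19/4
rrrrrbrr: Left { -5 }, Right { -19/4, -9/2, -4, -3, -2, -1, 0 } -> simplest -39/8
rrrrrbrrr: Left { -5 }, Right { -39/8, -19/4, -9/2, -4, -3, -2, -1, 0 } -> simplest -79/16
rrrrrbrrrr: Left { -5 }, Right { -79/16, -39/8, -19/4, -9/2, -4, -3, -2, -1, 0 } -> simplest -159/32
rrrrrbrrrrr: Left { -5 }, Right { -159/32, -79/16, -39/8, -19/4, -9/2, -4, -3, -2, -1, 0 } -> simplest -319/64
rrrrrbrrrrrr: Left { -5 }, Right { -319/64, -159/32, -79/16, -39/8, -19/4, -9/2, -4, -3, -2, -1, 0 } -> simplest -639/128
rrrrrbrrrrrrr: Left { -5 }, Right { -639/128, -319/64, -159/32, -79/16, -39/8, -19/4, -9/2, -4, -3, -2, -1, 0 } -> simplest -1279/256
rrrrrbrrrrrrrb: Left { -5, -1279/256 }, Right { -639/128, -319/64, -159/32, -79/16, -39/8, -19/4, -9/2, -4, -3, -2, -1, 0 } -> simplest -2557/512
rrrrrbrrrrrrrbr: Left { -5, -1279/256 }, Right { -2557/512, -639/128, -319/64, -159/32, -79/16, -39/8, -19/4, -9/2, -4, -3, -2, -1, 0 } -> simplest -5115/1024

-5115/1024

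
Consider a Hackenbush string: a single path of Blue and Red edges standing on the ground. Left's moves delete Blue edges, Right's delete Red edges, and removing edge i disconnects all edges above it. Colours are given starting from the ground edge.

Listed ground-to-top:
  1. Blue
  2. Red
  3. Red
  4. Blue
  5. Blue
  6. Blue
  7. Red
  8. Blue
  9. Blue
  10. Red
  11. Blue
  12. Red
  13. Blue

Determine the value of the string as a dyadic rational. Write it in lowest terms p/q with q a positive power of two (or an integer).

1 of 13 · B · max L 0 · min R +∞ = 1
2 of 13 · BR · max L 0 · min R 1 = 1/2
3 of 13 · BRR · max L 0 · min R 1/2 = 1/4
4 of 13 · BRRB · max L 1/4 · min R 1/2 = 3/8
5 of 13 · BRRBB · max L 3/8 · min R 1/2 = 7/16
6 of 13 · BRRBBB · max L 7/16 · min R 1/2 = 15/32
7 of 13 · BRRBBBR · max L 7/16 · min R 15/32 = 29/64
8 of 13 · BRRBBBRB · max L 29/64 · min R 15/32 = 59/128
9 of 13 · BRRBBBRBB · max L 59/128 · min R 15/32 = 119/256
10 of 13 · BRRBBBRBBR · max L 59/128 · min R 119/256 = 237/512
11 of 13 · BRRBBBRBBRB · max L 237/512 · min R 119/256 = 475/1024
12 of 13 · BRRBBBRBBRBR · max L 237/512 · min R 475/1024 = 949/2048
13 of 13 · BRRBBBRBBRBRB · max L 949/2048 · min R 475/1024 = 1899/4096

1899/4096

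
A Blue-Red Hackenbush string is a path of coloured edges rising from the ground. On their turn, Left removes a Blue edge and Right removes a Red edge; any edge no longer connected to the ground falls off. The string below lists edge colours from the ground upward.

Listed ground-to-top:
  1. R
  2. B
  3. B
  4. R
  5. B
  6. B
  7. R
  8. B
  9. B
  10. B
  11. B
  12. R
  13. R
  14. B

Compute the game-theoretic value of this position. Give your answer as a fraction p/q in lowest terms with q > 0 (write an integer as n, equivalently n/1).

Recurse on prefixes of the 14-edge string R B B R B B R B B B B R R B:
edge 1 of 14 (R): { · | 0 } → -1
edge 2 of 14 (B): { -1 | 0 } → -1/2
edge 3 of 14 (B): { -1; -1/2 | 0 } → -1/4
edge 4 of 14 (R): { -1; -1/2 | -1/4; 0 } → -3/8
edge 5 of 14 (B): { -1; -1/2; -3/8 | -1/4; 0 } → -5/16
edge 6 of 14 (B): { -1; -1/2; -3/8; -5/16 | -1/4; 0 } → -9/32
edge 7 of 14 (R): { -1; -1/2; -3/8; -5/16 | -9/32; -1/4; 0 } → -19/64
edge 8 of 14 (B): { -1; -1/2; -3/8; -5/16; -19/64 | -9/32; -1/4; 0 } → -37/128
edge 9 of 14 (B): { -1; -1/2; -3/8; -5/16; -19/64; -37/128 | -9/32; -1/4; 0 } → -73/256
edge 10 of 14 (B): { -1; -1/2; -3/8; -5/16; -19/64; -37/128; -73/256 | -9/32; -1/4; 0 } → -145/512
edge 11 of 14 (B): { -1; -1/2; -3/8; -5/16; -19/64; -37/128; -73/256; -145/512 | -9/32; -1/4; 0 } → -289/1024
edge 12 of 14 (R): { -1; -1/2; -3/8; -5/16; -19/64; -37/128; -73/256; -145/512 | -289/1024; -9/32; -1/4; 0 } → -579/2048
edge 13 of 14 (R): { -1; -1/2; -3/8; -5/16; -19/64; -37/128; -73/256; -145/512 | -579/2048; -289/1024; -9/32; -1/4; 0 } → -1159/4096
edge 14 of 14 (B): { -1; -1/2; -3/8; -5/16; -19/64; -37/128; -73/256; -145/512; -1159/4096 | -579/2048; -289/1024; -9/32; -1/4; 0 } → -2317/8192

-2317/8192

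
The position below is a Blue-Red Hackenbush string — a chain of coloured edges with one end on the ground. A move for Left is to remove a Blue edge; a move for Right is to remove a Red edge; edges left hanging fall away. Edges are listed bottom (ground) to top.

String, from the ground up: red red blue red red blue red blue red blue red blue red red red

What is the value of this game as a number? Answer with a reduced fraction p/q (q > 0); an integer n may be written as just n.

-15023/8192

Prefix values for red red blue red red blue red blue red blue red blue red red red via {L|R} + simplicity:
edge 1 of 15 (red): {  | 0 } so -1
edge 2 of 15 (red): {  | -1, 0 } so -2
edge 3 of 15 (blue): { -2 | -1, 0 } so -3/2
edge 4 of 15 (red): { -2 | -3/2, -1, 0 } so -7/4
edge 5 of 15 (red): { -2 | -7/4, -3/2, -1, 0 } so -15/8
edge 6 of 15 (blue): { -2, -15/8 | -7/4, -3/2, -1, 0 } so -29/16
edge 7 of 15 (red): { -2, -15/8 | -29/16, -7/4, -3/2, -1, 0 } so -59/32
edge 8 of 15 (blue): { -2, -15/8, -59/32 | -29/16, -7/4, -3/2, -1, 0 } so -117/64
edge 9 of 15 (red): { -2, -15/8, -59/32 | -117/64, -29/16, -7/4, -3/2, -1, 0 } so -235/128
edge 10 of 15 (blue): { -2, -15/8, -59/32, -235/128 | -117/64, -29/16, -7/4, -3/2, -1, 0 } so -469/256
edge 11 of 15 (red): { -2, -15/8, -59/32, -235/128 | -469/256, -117/64, -29/16, -7/4, -3/2, -1, 0 } so -939/512
edge 12 of 15 (blue): { -2, -15/8, -59/32, -235/128, -939/512 | -469/256, -117/64, -29/16, -7/4, -3/2, -1, 0 } so -1877/1024
edge 13 of 15 (red): { -2, -15/8, -59/32, -235/128, -939/512 | -1877/1024, -469/256, -117/64, -29/16, -7/4, -3/2, -1, 0 } so -3755/2048
edge 14 of 15 (red): { -2, -15/8, -59/32, -235/128, -939/512 | -3755/2048, -1877/1024, -469/256, -117/64, -29/16, -7/4, -3/2, -1, 0 } so -7511/4096
edge 15 of 15 (red): { -2, -15/8, -59/32, -235/128, -939/512 | -7511/4096, -3755/2048, -1877/1024, -469/256, -117/64, -29/16, -7/4, -3/2, -1, 0 } so -15023/8192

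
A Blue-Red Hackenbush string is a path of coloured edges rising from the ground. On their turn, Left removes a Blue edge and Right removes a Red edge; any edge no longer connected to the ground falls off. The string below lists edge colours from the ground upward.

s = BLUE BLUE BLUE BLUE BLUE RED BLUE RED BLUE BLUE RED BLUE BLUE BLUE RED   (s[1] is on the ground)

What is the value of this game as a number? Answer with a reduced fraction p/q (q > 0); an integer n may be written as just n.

4829/1024

Recurse on prefixes of the 15-edge string BLUE BLUE BLUE BLUE BLUE RED BLUE RED BLUE BLUE RED BLUE BLUE BLUE RED:
B: Left { 0 }, Right { ∅ } ⇒ simplest 1
BB: Left { 0 1 }, Right { ∅ } ⇒ simplest 2
BBB: Left { 0 1 2 }, Right { ∅ } ⇒ simplest 3
BBBB: Left { 0 1 2 3 }, Right { ∅ } ⇒ simplest 4
BBBBB: Left { 0 1 2 3 4 }, Right { ∅ } ⇒ simplest 5
BBBBBR: Left { 0 1 2 3 4 }, Right { 5 } ⇒ simplest 9/2
BBBBBRB: Left { 0 1 2 3 4 9/2 }, Right { 5 } ⇒ simplest 19/4
BBBBBRBR: Left { 0 1 2 3 4 9/2 }, Right { 19/4 5 } ⇒ simplest 37/8
BBBBBRBRB: Left { 0 1 2 3 4 9/2 37/8 }, Right { 19/4 5 } ⇒ simplest 75/16
BBBBBRBRBB: Left { 0 1 2 3 4 9/2 37/8 75/16 }, Right { 19/4 5 } ⇒ simplest 151/32
BBBBBRBRBBR: Left { 0 1 2 3 4 9/2 37/8 75/16 }, Right { 151/32 19/4 5 } ⇒ simplest 301/64
BBBBBRBRBBRB: Left { 0 1 2 3 4 9/2 37/8 75/16 301/64 }, Right { 151/32 19/4 5 } ⇒ simplest 603/128
BBBBBRBRBBRBB: Left { 0 1 2 3 4 9/2 37/8 75/16 301/64 603/128 }, Right { 151/32 19/4 5 } ⇒ simplest 1207/256
BBBBBRBRBBRBBB: Left { 0 1 2 3 4 9/2 37/8 75/16 301/64 603/128 1207/256 }, Right { 151/32 19/4 5 } ⇒ simplest 2415/512
BBBBBRBRBBRBBBR: Left { 0 1 2 3 4 9/2 37/8 75/16 301/64 603/128 1207/256 }, Right { 2415/512 151/32 19/4 5 } ⇒ simplest 4829/1024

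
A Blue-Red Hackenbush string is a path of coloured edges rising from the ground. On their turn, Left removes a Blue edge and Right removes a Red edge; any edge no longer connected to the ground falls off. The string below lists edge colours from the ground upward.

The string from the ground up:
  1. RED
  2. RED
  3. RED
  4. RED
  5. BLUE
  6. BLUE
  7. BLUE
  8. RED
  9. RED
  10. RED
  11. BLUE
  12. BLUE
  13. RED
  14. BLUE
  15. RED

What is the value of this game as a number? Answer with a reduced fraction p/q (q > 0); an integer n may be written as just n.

Recurse on prefixes of the 15-edge string RED RED RED RED BLUE BLUE BLUE RED RED RED BLUE BLUE RED BLUE RED:
1 of 15 · R · max L −∞ · min R 0 — -1
2 of 15 · RR · max L −∞ · min R -1 — -2
3 of 15 · RRR · max L −∞ · min R -2 — -3
4 of 15 · RRRR · max L −∞ · min R -3 — -4
5 of 15 · RRRRB · max L -4 · min R -3 — -7/2
6 of 15 · RRRRBB · max L -7/2 · min R -3 — -13/4
7 of 15 · RRRRBBB · max L -13/4 · min R -3 — -25/8
8 of 15 · RRRRBBBR · max L -13/4 · min R -25/8 — -51/16
9 of 15 · RRRRBBBRR · max L -13/4 · min R -51/16 — -103/32
10 of 15 · RRRRBBBRRR · max L -13/4 · min R -103/32 — -207/64
11 of 15 · RRRRBBBRRRB · max L -207/64 · min R -103/32 — -413/128
12 of 15 · RRRRBBBRRRBB · max L -413/128 · min R -103/32 — -825/256
13 of 15 · RRRRBBBRRRBBR · max L -413/128 · min R -825/256 — -1651/512
14 of 15 · RRRRBBBRRRBBRB · max L -1651/512 · min R -825/256 — -3301/1024
15 of 15 · RRRRBBBRRRBBRBR · max L -1651/512 · min R -3301/1024 — -6603/2048

-6603/2048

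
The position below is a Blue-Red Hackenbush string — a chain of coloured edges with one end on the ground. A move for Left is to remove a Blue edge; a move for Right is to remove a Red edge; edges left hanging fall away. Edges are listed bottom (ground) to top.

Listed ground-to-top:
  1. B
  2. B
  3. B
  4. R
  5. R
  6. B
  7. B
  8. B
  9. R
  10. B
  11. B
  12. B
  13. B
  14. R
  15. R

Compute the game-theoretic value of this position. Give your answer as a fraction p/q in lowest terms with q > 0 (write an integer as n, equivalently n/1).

10105/4096

edge 1 of 15 (B): { 0 | (no moves) } ⇒ 1
edge 2 of 15 (B): { 0,1 | (no moves) } ⇒ 2
edge 3 of 15 (B): { 0,1,2 | (no moves) } ⇒ 3
edge 4 of 15 (R): { 0,1,2 | 3 } ⇒ 5/2
edge 5 of 15 (R): { 0,1,2 | 5/2,3 } ⇒ 9/4
edge 6 of 15 (B): { 0,1,2,9/4 | 5/2,3 } ⇒ 19/8
edge 7 of 15 (B): { 0,1,2,9/4,19/8 | 5/2,3 } ⇒ 39/16
edge 8 of 15 (B): { 0,1,2,9/4,19/8,39/16 | 5/2,3 } ⇒ 79/32
edge 9 of 15 (R): { 0,1,2,9/4,19/8,39/16 | 79/32,5/2,3 } ⇒ 157/64
edge 10 of 15 (B): { 0,1,2,9/4,19/8,39/16,157/64 | 79/32,5/2,3 } ⇒ 315/128
edge 11 of 15 (B): { 0,1,2,9/4,19/8,39/16,157/64,315/128 | 79/32,5/2,3 } ⇒ 631/256
edge 12 of 15 (B): { 0,1,2,9/4,19/8,39/16,157/64,315/128,631/256 | 79/32,5/2,3 } ⇒ 1263/512
edge 13 of 15 (B): { 0,1,2,9/4,19/8,39/16,157/64,315/128,631/256,1263/512 | 79/32,5/2,3 } ⇒ 2527/1024
edge 14 of 15 (R): { 0,1,2,9/4,19/8,39/16,157/64,315/128,631/256,1263/512 | 2527/1024,79/32,5/2,3 } ⇒ 5053/2048
edge 15 of 15 (R): { 0,1,2,9/4,19/8,39/16,157/64,315/128,631/256,1263/512 | 5053/2048,2527/1024,79/32,5/2,3 } ⇒ 10105/4096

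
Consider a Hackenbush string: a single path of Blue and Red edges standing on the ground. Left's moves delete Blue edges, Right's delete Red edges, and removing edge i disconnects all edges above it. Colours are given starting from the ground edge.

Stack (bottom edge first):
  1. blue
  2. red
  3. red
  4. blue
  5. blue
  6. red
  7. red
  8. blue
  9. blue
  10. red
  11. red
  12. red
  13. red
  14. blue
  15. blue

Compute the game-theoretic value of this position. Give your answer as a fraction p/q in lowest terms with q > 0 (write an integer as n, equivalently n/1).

b: Left { 0 }, Right { (no moves) } gives simplest 1
br: Left { 0 }, Right { 1 } gives simplest 1/2
brr: Left { 0 }, Right { 1/2, 1 } gives simplest 1/4
brrb: Left { 0, 1/4 }, Right { 1/2, 1 } gives simplest 3/8
brrbb: Left { 0, 1/4, 3/8 }, Right { 1/2, 1 } gives simplest 7/16
brrbbr: Left { 0, 1/4, 3/8 }, Right { 7/16, 1/2, 1 } gives simplest 13/32
brrbbrr: Left { 0, 1/4, 3/8 }, Right { 13/32, 7/16, 1/2, 1 } gives simplest 25/64
brrbbrrb: Left { 0, 1/4, 3/8, 25/64 }, Right { 13/32, 7/16, 1/2, 1 } gives simplest 51/128
brrbbrrbb: Left { 0, 1/4, 3/8, 25/64, 51/128 }, Right { 13/32, 7/16, 1/2, 1 } gives simplest 103/256
brrbbrrbbr: Left { 0, 1/4, 3/8, 25/64, 51/128 }, Right { 103/256, 13/32, 7/16, 1/2, 1 } gives simplest 205/512
brrbbrrbbrr: Left { 0, 1/4, 3/8, 25/64, 51/128 }, Right { 205/512, 103/256, 13/32, 7/16, 1/2, 1 } gives simplest 409/1024
brrbbrrbbrrr: Left { 0, 1/4, 3/8, 25/64, 51/128 }, Right { 409/1024, 205/512, 103/256, 13/32, 7/16, 1/2, 1 } gives simplest 817/2048
brrbbrrbbrrrr: Left { 0, 1/4, 3/8, 25/64, 51/128 }, Right { 817/2048, 409/1024, 205/512, 103/256, 13/32, 7/16, 1/2, 1 } gives simplest 1633/4096
brrbbrrbbrrrrb: Left { 0, 1/4, 3/8, 25/64, 51/128, 1633/4096 }, Right { 817/2048, 409/1024, 205/512, 103/256, 13/32, 7/16, 1/2, 1 } gives simplest 3267/8192
brrbbrrbbrrrrbb: Left { 0, 1/4, 3/8, 25/64, 51/128, 1633/4096, 3267/8192 }, Right { 817/2048, 409/1024, 205/512, 103/256, 13/32, 7/16, 1/2, 1 } gives simplest 6535/16384

6535/16384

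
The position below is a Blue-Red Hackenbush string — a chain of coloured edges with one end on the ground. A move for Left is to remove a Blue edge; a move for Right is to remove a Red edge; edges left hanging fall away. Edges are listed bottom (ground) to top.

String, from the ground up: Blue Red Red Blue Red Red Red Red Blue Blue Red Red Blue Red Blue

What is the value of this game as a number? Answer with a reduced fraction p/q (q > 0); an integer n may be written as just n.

Recurse on prefixes of the 15-edge string Blue Red Red Blue Red Red Red Red Blue Blue Red Red Blue Red Blue:
value(B) = { 0 | (no moves) } so 1
value(BR) = { 0 | 1 } so 1/2
value(BRR) = { 0 | 1/2; 1 } so 1/4
value(BRRB) = { 0; 1/4 | 1/2; 1 } so 3/8
value(BRRBR) = { 0; 1/4 | 3/8; 1/2; 1 } so 5/16
value(BRRBRR) = { 0; 1/4 | 5/16; 3/8; 1/2; 1 } so 9/32
value(BRRBRRR) = { 0; 1/4 | 9/32; 5/16; 3/8; 1/2; 1 } so 17/64
value(BRRBRRRR) = { 0; 1/4 | 17/64; 9/32; 5/16; 3/8; 1/2; 1 } so 33/128
value(BRRBRRRRB) = { 0; 1/4; 33/128 | 17/64; 9/32; 5/16; 3/8; 1/2; 1 } so 67/256
value(BRRBRRRRBB) = { 0; 1/4; 33/128; 67/256 | 17/64; 9/32; 5/16; 3/8; 1/2; 1 } so 135/512
value(BRRBRRRRBBR) = { 0; 1/4; 33/128; 67/256 | 135/512; 17/64; 9/32; 5/16; 3/8; 1/2; 1 } so 269/1024
value(BRRBRRRRBBRR) = { 0; 1/4; 33/128; 67/256 | 269/1024; 135/512; 17/64; 9/32; 5/16; 3/8; 1/2; 1 } so 537/2048
value(BRRBRRRRBBRRB) = { 0; 1/4; 33/128; 67/256; 537/2048 | 269/1024; 135/512; 17/64; 9/32; 5/16; 3/8; 1/2; 1 } so 1075/4096
value(BRRBRRRRBBRRBR) = { 0; 1/4; 33/128; 67/256; 537/2048 | 1075/4096; 269/1024; 135/512; 17/64; 9/32; 5/16; 3/8; 1/2; 1 } so 2149/8192
value(BRRBRRRRBBRRBRB) = { 0; 1/4; 33/128; 67/256; 537/2048; 2149/8192 | 1075/4096; 269/1024; 135/512; 17/64; 9/32; 5/16; 3/8; 1/2; 1 } so 4299/16384

4299/16384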